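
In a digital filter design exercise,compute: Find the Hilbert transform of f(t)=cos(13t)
The Hilbert transform shifts each frequency component by -pi/2.
H{cos(wt)}=sin(wt)
With w=13: H{cos(13t)}=sin(13t)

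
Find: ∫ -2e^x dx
Since d/dx[e^x]=+ e^x, we get -2e^x + C

Answer: -2e^x + C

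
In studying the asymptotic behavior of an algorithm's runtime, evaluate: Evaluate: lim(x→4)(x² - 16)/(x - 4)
Factor: (x² - 16)=(x-4)(x + 4)
Cancel (x-4): lim(x→4) (x + 4)=8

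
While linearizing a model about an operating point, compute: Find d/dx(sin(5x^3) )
Chain rule: d/dx[sin(u)]=cos(u)·u' where u=5x^3
u'=15x^2

Answer: 15x^2·cos(5x^3)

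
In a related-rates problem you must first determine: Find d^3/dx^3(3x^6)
Apply power rule 3 times:
d^1: 18x^5
d^2: 90x^4
d^3: 360x^3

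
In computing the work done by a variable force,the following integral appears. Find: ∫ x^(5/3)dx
Power rule: ∫ x^(5/3) dx = x^(8/3)/(8/3)+C

Answer: (3/8)·x^(8/3)+C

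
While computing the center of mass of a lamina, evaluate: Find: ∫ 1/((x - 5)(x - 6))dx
Partial fractions: 1/((x-5)(x-6)) = A/(x-5) + B/(x-6)
A = -1, B = 1
∫ [-1· 1/(x-5) + 1· 1/(x-6)] dx
= (1)[ln|x-6| - ln|x-5|] + C

Answer: ln|(x-6)/(x-5)| + C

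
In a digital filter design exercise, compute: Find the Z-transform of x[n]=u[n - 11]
Using the time-shift property: Z{u[n-11]} = z^(-11) * z/(z-1)
= z^(-10)/(z-1)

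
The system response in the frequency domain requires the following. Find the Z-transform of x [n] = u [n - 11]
Using the time-shift property: Z{u[n-11]}=z^(-11) * z/(z-1)
=z^(-10)/(z-1)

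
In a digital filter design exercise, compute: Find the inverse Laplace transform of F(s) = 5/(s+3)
L^(-1){5/(s-a)}=c·e^(at)
Here a=-3, c=5

Answer: 5e^(-3t)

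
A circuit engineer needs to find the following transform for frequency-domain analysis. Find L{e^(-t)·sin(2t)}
First shifting: L{e^(at)f(t)} = F(s-a)
L{sin(2t)} = 2/(s² + 4)
Shift: 2/((s + 1)² + 4)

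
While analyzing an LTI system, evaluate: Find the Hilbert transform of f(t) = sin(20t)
The Hilbert transform shifts each frequency component by -pi/2.
H{sin(wt)} = -cos(wt)
With w = 20: H{sin(20t)} = -cos(20t)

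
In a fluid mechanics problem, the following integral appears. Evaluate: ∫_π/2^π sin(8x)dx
Antiderivative: -cos(8x)/8
Evaluate at bounds: [-cos(8·π)/8] - [-cos(8·π/2)/8]
= (-(1)+(1))/8 = 0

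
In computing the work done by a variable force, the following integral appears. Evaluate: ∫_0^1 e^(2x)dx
Antiderivative: (1/2)e^(2x)
Evaluate: (1/2)(e^2-1)

Answer: (e^2-1)/2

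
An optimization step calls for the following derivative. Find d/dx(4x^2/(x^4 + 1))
Quotient rule: (f/g)' = (f'g - fg')/g²
f = 4x^2, f' = 8x
g = x^4 + 1, g' = 4x^3

Answer: (8x·(x^4 + 1) - 16x^5)/(x^4 + 1)²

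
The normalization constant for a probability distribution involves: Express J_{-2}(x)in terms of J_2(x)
For integer n: J_{-n}(x)=(-1)^n J_n(x)
With n=2: J_{-2}(x)=(-1)^2 J_2(x)=J_2(x)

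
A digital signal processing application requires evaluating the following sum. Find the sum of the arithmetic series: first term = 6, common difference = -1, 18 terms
Last term: a_n = 6+(18-1)·-1 = -11
Sum = n(a_1+a_n)/2 = 18(6+(-11))/2 = -45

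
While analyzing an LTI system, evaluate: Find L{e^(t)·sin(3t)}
First shifting: L{e^(at)f(t)}=F(s-a)
L{sin(3t)}=3/(s² + 9)
Shift: 3/((s-1)² + 9)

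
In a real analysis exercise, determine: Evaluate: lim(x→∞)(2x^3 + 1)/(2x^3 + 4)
Divide numerator and denominator by x^3:
lim (2 + 1/x^3)/(2 + 4/x^3)=1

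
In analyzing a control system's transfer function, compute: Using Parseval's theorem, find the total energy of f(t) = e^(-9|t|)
Parseval's theorem: E=integral |f(t)|^2 dt=(1/2pi) integral |F(omega)|^2 domega
E=integral_{-inf}^{inf} e^(-18|t|) dt=2 * integral_0^inf e^(-18t) dt=2/(2 * 9)=1/9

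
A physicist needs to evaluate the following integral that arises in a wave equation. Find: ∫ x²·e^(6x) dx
Integration by parts twice:
First: u=x², dv=e^(6x) dx => x²e^(6x)/6 - (2/6)∫ xe^(6x) dx
Second (∫ xe^(6x) dx): xe^(6x)/6 - e^(6x)/36
Combining: e^(6x)(x²/6 - 2x/36 + 2/216) + C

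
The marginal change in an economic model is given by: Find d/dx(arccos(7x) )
d/dx[arccos(u)]=-u'/√(1-u²), u=7x, u'=7

Answer: -7/√(1-49x²)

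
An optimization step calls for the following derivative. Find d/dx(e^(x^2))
Chain rule: d/dx[e^u] = e^u · u' where u = x^2
u' = 2x

Answer: 2x·e^(x^2)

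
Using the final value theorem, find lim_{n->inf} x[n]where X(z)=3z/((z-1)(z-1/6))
Final value theorem: lim x[n]=lim_{z->1} (z-1) * X(z)
(z-1) * X(z)=3z/(z-1/6)
As z->1: 3/(1 - 1/6)=3/(5/6)=18/5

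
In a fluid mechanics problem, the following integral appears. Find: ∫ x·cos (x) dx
By parts: u=x, dv=cos(x) dx
du=dx, v=sin(x)
=x·sin(x) + cos(x) + C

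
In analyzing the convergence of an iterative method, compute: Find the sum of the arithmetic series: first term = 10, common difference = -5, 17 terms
Last term: a_n = 10 + (17 - 1)·-5 = -70
Sum = n(a_1 + a_n)/2 = 17(10 + (-70))/2 = -510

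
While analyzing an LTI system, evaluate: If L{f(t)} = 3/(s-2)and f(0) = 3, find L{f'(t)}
L{f'(t)} = s·F(s) - f(0) = 3s/(s-2) - 3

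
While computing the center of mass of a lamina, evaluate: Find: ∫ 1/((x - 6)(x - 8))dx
Partial fractions: 1/((x-6)(x-8)) = A/(x-6) + B/(x-8)
A = -1/2, B = 1/2
∫ [-1/2· 1/(x-6) + 1/2· 1/(x-8)] dx
= (1/2)[ln|x-8| - ln|x-6|] + C

Answer: (1/2)·ln|(x-8)/(x-6)| + C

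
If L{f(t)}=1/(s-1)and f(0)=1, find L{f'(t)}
L{f'(t)} = s·F(s) - f(0) = s/(s-1)-1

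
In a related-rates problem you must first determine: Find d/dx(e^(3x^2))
Chain rule: d/dx[e^u]=e^u · u' where u=3x^2
u'=6x

Answer: 6x·e^(3x^2)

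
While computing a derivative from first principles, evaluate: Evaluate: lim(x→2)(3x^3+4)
Polynomial is continuous, so substitute x=2:
3·2^3+4=28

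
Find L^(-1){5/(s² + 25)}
L^(-1){w/(s² + w²)} = sin(wt)
Here w = 5

Answer: sin(5t)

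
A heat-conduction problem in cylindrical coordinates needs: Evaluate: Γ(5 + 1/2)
Γ(n + 1/2)=(2n)!√π/(4^n·n!)
=3628800√π/(1024·120)=(945/32)·√π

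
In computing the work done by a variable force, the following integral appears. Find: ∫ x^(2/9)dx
Power rule: ∫ x^(2/9) dx = x^(11/9)/(11/9)+C

Answer: (9/11)·x^(11/9)+C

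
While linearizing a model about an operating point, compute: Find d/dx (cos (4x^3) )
Chain rule: d/dx[cos(u)]=-sin(u)·u' where u=4x^3
u'=12x^2

Answer: -12x^2·sin(4x^3)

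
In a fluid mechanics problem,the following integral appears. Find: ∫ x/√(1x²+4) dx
Let u = x² + 4, du = 2x dx
∫ (1/2)·u^(-1/2) du = √u + C

Answer: √(x² + 4) + C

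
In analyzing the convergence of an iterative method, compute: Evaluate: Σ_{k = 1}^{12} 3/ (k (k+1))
Partial fractions: 3/(k(k + 1))=3/k - 3/(k + 1)
Telescoping sum: 3(1 - 1/13)=3·12/13

Answer: 36/13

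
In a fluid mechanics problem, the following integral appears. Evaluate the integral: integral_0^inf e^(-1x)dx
integral_0^inf e^(-1x) dx=[-1/1 * e^(-1x)]_0^inf
=0 - (-1/1)=1/1

Answer: 1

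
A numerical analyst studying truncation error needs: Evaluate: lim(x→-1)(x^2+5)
Polynomial is continuous, so substitute x = -1:
1·(-1)^2 + 5 = 6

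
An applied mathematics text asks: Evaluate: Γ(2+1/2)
Γ(n+1/2)=(2n)!√π/(4^n·n!)
=24√π/(16·2)=(3/4)·√π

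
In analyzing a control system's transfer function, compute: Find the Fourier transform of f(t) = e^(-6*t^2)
The Fourier transform of a Gaussian e^(-a*t^2) is sqrt(pi/a)*e^(-omega^2/(4a)).
With a=6: F(omega)=sqrt(pi/6)*e^(-omega^2/24)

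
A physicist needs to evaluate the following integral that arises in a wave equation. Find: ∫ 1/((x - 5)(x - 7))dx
Partial fractions: 1/((x-5)(x-7))=A/(x-5) + B/(x-7)
A=-1/2, B=1/2
∫ [-1/2· 1/(x-5) + 1/2· 1/(x-7)] dx
=(1/2)[ln|x-7| - ln|x-5|] + C

Answer: (1/2)·ln|(x-7)/(x-5)| + C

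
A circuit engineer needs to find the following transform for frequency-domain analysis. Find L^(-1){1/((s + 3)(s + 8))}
Partial fractions: 1/((s + 3)(s + 8))=A/(s + 3) + B/(s + 8)
Cover-up: A=1/(s + 8)|_{s=-3}=1/5; B=1/(s + 3)|_{s=-8}=-1/5
L^(-1)=(1/5)e^(-3t) - (1/5)e^(-8t)

Answer: (1/5)(e^(-3t) - e^(-8t))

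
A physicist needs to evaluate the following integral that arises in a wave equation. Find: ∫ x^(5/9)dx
Power rule: ∫ x^(5/9) dx = x^(14/9)/(14/9) + C

Answer: (9/14)·x^(14/9) + C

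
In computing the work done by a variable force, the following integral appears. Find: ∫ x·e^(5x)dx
Integration by parts: u = x, dv = e^(5x) dx
du = dx, v = e^(5x)/5
= x·e^(5x)/5 - ∫ e^(5x)/5 dx
= x·e^(5x)/5 - e^(5x)/25+C

Answer: e^(5x)(x/5-1/25)+C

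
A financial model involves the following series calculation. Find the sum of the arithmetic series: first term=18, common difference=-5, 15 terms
Last term: a_n=18 + (15 - 1)·-5=-52
Sum=n(a_1 + a_n)/2=15(18 + (-52))/2=-255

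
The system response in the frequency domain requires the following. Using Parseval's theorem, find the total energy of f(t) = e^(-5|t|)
Parseval's theorem: E = integral |f(t)|^2 dt = (1/2pi) integral |F(omega)|^2 domega
E = integral_{-inf}^{inf} e^(-10|t|) dt = 2 * integral_0^inf e^(-10t) dt = 2/(2 * 5) = 1/5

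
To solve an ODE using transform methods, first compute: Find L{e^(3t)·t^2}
First shifting: L{e^(at)f(t)} = F(s-a)
L{t^2} = 2/s^3
Shift s → s-3: 2/(s-3)^3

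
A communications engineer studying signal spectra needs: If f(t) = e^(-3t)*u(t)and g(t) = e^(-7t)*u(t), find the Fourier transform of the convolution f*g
By the convolution theorem: F{f * g}=F(omega) * G(omega)
F(omega)=1/(3 + j * omega), G(omega)=1/(7 + j * omega)
F{f * g}=1/((3 + j * omega)(7 + j * omega))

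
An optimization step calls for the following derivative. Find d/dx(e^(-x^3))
Chain rule: d/dx[e^u] = e^u · u' where u = -x^3
u' = -3x^2

Answer: -3x^2·e^(-x^3)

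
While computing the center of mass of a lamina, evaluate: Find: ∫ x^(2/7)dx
Power rule: ∫ x^(2/7) dx=x^(9/7)/(9/7) + C

Answer: (7/9)·x^(9/7) + C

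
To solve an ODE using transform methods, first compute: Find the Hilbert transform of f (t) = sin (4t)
The Hilbert transform shifts each frequency component by -pi/2.
H{sin(wt)} = -cos(wt)
With w = 4: H{sin(4t)} = -cos(4t)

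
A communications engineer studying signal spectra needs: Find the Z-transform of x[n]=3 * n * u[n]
Z{n * u[n]} = z/(z-1)^2
By linearity: Z{3 * n * u[n]} = 3z/(z-1)^2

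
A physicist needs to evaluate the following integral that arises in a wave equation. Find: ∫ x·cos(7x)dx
By parts: u=x, dv=cos(7x) dx
du=dx, v=sin(7x)/7
=x·sin(7x)/7+cos(7x)/7²+C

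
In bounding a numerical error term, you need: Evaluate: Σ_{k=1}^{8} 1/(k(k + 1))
Partial fractions: 1/(k(k + 1))=1/k - 1/(k + 1)
Telescoping sum: 1(1 - 1/9)=1·8/9

Answer: 8/9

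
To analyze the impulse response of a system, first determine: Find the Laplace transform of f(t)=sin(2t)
L{sin(wt)}=w/(s² + w²)
L{sin(2t)}=2/(s² + 4)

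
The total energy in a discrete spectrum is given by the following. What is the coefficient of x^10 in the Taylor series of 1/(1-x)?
1/(1-x)=Σ x^n for |x|<1
All coefficients are 1

Answer: 1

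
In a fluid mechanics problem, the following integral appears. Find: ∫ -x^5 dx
Using power rule: ∫ -x^5 dx=-1/6 x^6+C=(-1/6)x^6+C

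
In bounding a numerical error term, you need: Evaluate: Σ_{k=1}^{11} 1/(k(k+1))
Partial fractions: 1/(k(k + 1)) = 1/k - 1/(k + 1)
Telescoping sum: 1(1 - 1/12) = 1·11/12

Answer: 11/12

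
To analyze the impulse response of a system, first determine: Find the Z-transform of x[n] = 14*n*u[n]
Z{n*u[n]} = z/(z-1)^2
By linearity: Z{14*n*u[n]} = 14z/(z-1)^2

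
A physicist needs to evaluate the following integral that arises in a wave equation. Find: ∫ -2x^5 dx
Using power rule: ∫ -2x^5 dx=-2/6 x^6+C=(-1/3)x^6+C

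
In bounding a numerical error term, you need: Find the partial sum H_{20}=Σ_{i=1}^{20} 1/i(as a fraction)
H_20=1+1/2+1/3+...+1/20
=55835135/15519504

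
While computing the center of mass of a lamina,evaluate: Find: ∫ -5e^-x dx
Since d/dx[e^-x]=- e^-x, we get 5e^-x+C

Answer: 5e^-x+C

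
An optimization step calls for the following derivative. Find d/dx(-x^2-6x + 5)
Power rule: d/dx(ax^n) = n·a·x^(n-1)
Term by term: -2·x - 6

Answer: -2x - 6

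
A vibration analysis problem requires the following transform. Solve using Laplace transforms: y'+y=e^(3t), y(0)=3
Take L: sY - 3+Y = 1/(s-3)
Y(s+1) = 1/(s-3)+3
Y = 1/((s-3)(s+1))+3/(s+1)
Partial fractions: 1/((s-3)(s+1)) = (1/4)/(s-3) - (1/4)/(s+1)
So Y = (1/4)/(s-3)+(11/4)/(s+1)
Inverse Laplace transform (L^(-1){1/(s-3)} = e^(3t), L^(-1){1/(s+1)} = e^(-t)):

Answer: y(t) = (1/4)·e^(3t)+(11/4)·e^(-t)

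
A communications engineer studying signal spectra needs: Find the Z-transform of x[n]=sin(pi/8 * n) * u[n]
Z{sin(w0 * n) * u[n]}=z * sin(w0)/(z^2-2z * cos(w0)+1)
With w0=pi/8: X(z)=z * sin(pi/8)/(z^2-2z * cos(pi/8)+1)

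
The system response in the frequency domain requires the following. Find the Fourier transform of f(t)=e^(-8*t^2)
The Fourier transform of a Gaussian e^(-a * t^2) is sqrt(pi/a) * e^(-omega^2/(4a)).
With a=8: F(omega)=sqrt(pi/8) * e^(-omega^2/32)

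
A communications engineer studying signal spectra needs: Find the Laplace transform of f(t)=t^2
L{t^n} = n!/s^(n + 1)
L{t^2} = 2!/s^3 = 2/s^3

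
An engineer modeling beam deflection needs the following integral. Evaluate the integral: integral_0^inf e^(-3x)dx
integral_0^inf e^(-3x) dx=[-1/3 * e^(-3x)]_0^inf
=0 - (-1/3)=1/3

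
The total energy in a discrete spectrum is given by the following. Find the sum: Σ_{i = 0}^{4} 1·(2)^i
Geometric series: S = a(1 - r^n)/(1 - r)
a = 1, r = 2, n = 5
S = 1(1 - 32)/-1 = 31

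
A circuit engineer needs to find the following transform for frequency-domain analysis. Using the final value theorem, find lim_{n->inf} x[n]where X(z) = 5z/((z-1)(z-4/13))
Final value theorem: lim x[n]=lim_{z->1} (z-1) * X(z)
(z-1) * X(z)=5z/(z-4/13)
As z->1: 5/(1 - 4/13)=5/(9/13)=65/9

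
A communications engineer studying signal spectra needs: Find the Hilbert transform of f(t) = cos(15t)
The Hilbert transform shifts each frequency component by -pi/2.
H{cos(wt)}=sin(wt)
With w=15: H{cos(15t)}=sin(15t)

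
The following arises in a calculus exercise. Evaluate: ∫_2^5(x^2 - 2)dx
Step 1: Find antiderivative F(x) = (1/3)x^3-2x
Step 2: F(5) - F(2) = 95/3 - (-4/3) = 33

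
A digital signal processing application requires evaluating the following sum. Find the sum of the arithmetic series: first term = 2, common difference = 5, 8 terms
Last term: a_n = 2 + (8 - 1)·5 = 37
Sum = n(a_1 + a_n)/2 = 8(2 + 37)/2 = 156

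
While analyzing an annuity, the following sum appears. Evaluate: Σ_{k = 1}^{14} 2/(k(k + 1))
Partial fractions: 2/(k(k+1))=2/k - 2/(k+1)
Telescoping sum: 2(1-1/15)=2·14/15

Answer: 28/15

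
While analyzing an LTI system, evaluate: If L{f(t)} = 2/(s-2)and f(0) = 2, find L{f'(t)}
L{f'(t)}=s·F(s) - f(0)=2s/(s-2)-2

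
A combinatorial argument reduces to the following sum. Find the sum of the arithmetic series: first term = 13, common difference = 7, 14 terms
Last term: a_n = 13 + (14 - 1)·7 = 104
Sum = n(a_1 + a_n)/2 = 14(13 + 104)/2 = 819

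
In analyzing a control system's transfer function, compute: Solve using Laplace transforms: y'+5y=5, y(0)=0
Take L of both sides: sY(s)-0+5Y(s)=5/s
Y(s)(s+5)=5/s+0
Y(s)=5/(s(s+5))+0/(s+5)
Partial fractions: 5/(s(s+5))=1/s - 1/(s+5)
So Y(s)=1/s - 1/(s+5)
Inverse transform (L^(-1){1/s}=1, L^(-1){1/(s+5)}=e^(-5t)):

Answer: y(t)=1 - e^(-5t)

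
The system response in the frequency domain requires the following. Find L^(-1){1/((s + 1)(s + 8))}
Partial fractions: 1/((s+1)(s+8)) = A/(s+1)+B/(s+8)
Cover-up: A = 1/(s+8)|_{s = -1} = 1/7; B = 1/(s+1)|_{s = -8} = -1/7
L^(-1) = (1/7)e^(-t) - (1/7)e^(-8t)

Answer: (1/7)(e^(-t) - e^(-8t))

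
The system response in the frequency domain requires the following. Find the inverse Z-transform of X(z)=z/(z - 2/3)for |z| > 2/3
Standard pair: z/(z-a) <-> a^n * u[n] for causal signals
With a=2/3: x[n]=(2/3)^n * u[n]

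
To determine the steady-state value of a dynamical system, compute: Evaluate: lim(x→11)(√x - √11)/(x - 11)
Multiply by conjugate (√x + √11)/(√x + √11):
= (x - 11)/((x - 11)(√x + √11)) = 1/(√x + √11)
As x → 11: 1/(2√11)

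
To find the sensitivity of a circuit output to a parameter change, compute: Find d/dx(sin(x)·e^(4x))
Product rule: (fg)'=f'g + fg'
f=sin(x), f'=cos(x)
g=e^(4x), g'=4·e^(4x)

Answer: cos(x)·e^(4x) + 4·sin(x)·e^(4x)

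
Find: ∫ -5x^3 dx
Using power rule: ∫ -5x^3 dx = -5/4 x^4 + C = (-5/4)x^4 + C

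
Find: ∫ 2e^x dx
Since d/dx[e^x] = + e^x, we get 2e^x + C

Answer: 2e^x + C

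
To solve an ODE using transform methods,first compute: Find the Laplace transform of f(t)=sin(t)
L{sin(wt)} = w/(s² + w²)
L{sin(t)} = 1/(s² + 1)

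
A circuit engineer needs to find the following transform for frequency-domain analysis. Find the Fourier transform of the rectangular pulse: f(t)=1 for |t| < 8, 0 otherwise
F(omega) = integral from -8 to 8 of e^(-j * omega * t) dt
= 2 * sin(8 * omega)/omega = 16 * sinc(8 * omega/pi)

Answer: 2 * sin(8 * omega)/omega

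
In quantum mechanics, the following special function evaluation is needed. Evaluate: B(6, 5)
B(x,y) = Γ(x)Γ(y)/Γ(x + y) = (x-1)!(y-1)!/(x + y-1)!
B(6,5) = 5!·4!/10! = 1/1260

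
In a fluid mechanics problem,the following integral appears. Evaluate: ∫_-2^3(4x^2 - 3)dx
Step 1: Find antiderivative F(x)=(4/3)x^3-3x
Step 2: F(3) - F(-2)=27 - (-14/3)=95/3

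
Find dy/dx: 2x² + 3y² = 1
Differentiate: 4x + 6y·(dy/dx) = 0
dy/dx = -4x/(6y) = -(2/3)·(x/y)

Answer: dy/dx = -(2/3)·(x/y)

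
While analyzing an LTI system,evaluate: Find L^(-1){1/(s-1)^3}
L^(-1){1/(s-a)^n} = t^(n-1)·e^(at)/(n-1)!
Here a = 1, n = 3: t^2·e^(t)/2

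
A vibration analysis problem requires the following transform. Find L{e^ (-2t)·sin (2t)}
First shifting: L{e^(at)f(t)}=F(s-a)
L{sin(2t)}=2/(s²+4)
Shift: 2/((s+2)²+4)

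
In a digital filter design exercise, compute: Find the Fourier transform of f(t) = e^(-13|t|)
Using the standard pair: F{e^(-a|t|)} = 2a/(a^2+omega^2)
With a = 13: F(omega) = 26/(169+omega^2)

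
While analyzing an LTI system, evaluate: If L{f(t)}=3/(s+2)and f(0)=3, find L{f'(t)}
L{f'(t)}=s·F(s) - f(0)=3s/(s+2)-3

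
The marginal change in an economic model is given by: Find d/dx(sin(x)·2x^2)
Product rule: (fg)'=f'g+fg'
f=sin(x), f'=cos(x)
g=2x^2, g'=4x

Answer: 2·cos(x)·x^2+4·sin(x)·x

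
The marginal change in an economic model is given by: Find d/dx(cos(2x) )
Chain rule: d/dx[cos(u)] = -sin(u)·u' where u = 2x
u' = 2

Answer: -2·sin(2x)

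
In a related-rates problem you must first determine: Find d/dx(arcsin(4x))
d/dx[arcsin(u)] = u'/√(1-u²), u = 4x, u' = 4

Answer: 4/√(1-16x²)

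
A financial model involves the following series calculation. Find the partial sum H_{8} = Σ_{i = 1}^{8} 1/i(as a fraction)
H_8=1 + 1/2 + 1/3 + ... + 1/8
=761/280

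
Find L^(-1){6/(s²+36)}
L^(-1){w/(s² + w²)} = sin(wt)
Here w = 6

Answer: sin(6t)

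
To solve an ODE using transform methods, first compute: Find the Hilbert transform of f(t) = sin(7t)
The Hilbert transform shifts each frequency component by -pi/2.
H{sin(wt)} = -cos(wt)
With w = 7: H{sin(7t)} = -cos(7t)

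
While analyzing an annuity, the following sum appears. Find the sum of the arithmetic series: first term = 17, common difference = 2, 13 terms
Last term: a_n=17+(13-1)·2=41
Sum=n(a_1+a_n)/2=13(17+41)/2=377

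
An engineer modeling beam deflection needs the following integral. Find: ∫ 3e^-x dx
Since d/dx[e^-x]=- e^-x, we get -3e^-x + C

Answer: -3e^-x + C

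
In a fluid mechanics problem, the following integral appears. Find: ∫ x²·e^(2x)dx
Integration by parts twice:
First: u=x², dv=e^(2x) dx => x²e^(2x)/2 - (2/2)∫ xe^(2x) dx
Second (∫ xe^(2x) dx): xe^(2x)/2 - e^(2x)/4
Combining: e^(2x)(x²/2-2x/4+2/8)+C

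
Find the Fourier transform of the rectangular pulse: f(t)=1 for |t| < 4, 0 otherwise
F(omega) = integral from -4 to 4 of e^(-j * omega * t) dt
= 2 * sin(4 * omega)/omega = 8 * sinc(4 * omega/pi)

Answer: 2 * sin(4 * omega)/omega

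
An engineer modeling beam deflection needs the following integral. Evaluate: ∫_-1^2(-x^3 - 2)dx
Step 1: Find antiderivative F(x) = (-1/4)x^4 - 2x
Step 2: F(2) - F(-1) = -8 - (7/4) = -39/4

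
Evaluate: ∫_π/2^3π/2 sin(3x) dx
Antiderivative: -cos(3x)/3
Evaluate at bounds: [-cos(3·3π/2)/3] - [-cos(3·π/2)/3]
=(-(0)+(0))/3=0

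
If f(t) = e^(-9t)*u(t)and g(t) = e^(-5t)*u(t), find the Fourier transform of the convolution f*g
By the convolution theorem: F{f*g} = F(omega)*G(omega)
F(omega) = 1/(9 + j*omega), G(omega) = 1/(5 + j*omega)
F{f*g} = 1/((9 + j*omega)(5 + j*omega))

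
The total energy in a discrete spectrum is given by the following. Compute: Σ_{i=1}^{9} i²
Using formula: Σ i^2=n(n + 1)(2n + 1)/6=9·10·19/6=285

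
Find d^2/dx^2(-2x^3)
Apply power rule 2 times:
d^1: -6x^2
d^2: -12x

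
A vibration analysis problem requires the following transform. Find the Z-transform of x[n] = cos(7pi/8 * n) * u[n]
Z{cos(w0*n)*u[n]} = z(z - cos(w0))/(z^2-2z*cos(w0)+1)
With w0 = 7pi/8: X(z) = z(z - cos(7pi/8))/(z^2-2z*cos(7pi/8)+1)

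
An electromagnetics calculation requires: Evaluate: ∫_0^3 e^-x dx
Antiderivative: -e^-x
Evaluate: -(e^-3-1)

Answer: (e^-3-1)/(-1)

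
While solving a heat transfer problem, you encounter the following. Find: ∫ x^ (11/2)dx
Power rule: ∫ x^(11/2) dx = x^(13/2)/(13/2) + C

Answer: (2/13)·x^(13/2) + C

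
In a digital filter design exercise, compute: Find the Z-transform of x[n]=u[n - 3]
Using the time-shift property: Z{u[n-3]} = z^(-3) * z/(z-1)
= z^(-2)/(z-1)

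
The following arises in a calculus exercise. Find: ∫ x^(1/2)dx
Power rule: ∫ x^(1/2) dx = x^(3/2)/(3/2)+C

Answer: (2/3)·x^(3/2)+C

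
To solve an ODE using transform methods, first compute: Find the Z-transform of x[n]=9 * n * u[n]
Z{n*u[n]}=z/(z-1)^2
By linearity: Z{9*n*u[n]}=9z/(z-1)^2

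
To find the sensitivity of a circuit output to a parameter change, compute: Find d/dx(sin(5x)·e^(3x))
Product rule: (fg)'=f'g+fg'
f=sin(5x), f'=5·cos(5x)
g=e^(3x), g'=3·e^(3x)

Answer: 5·cos(5x)·e^(3x)+3·sin(5x)·e^(3x)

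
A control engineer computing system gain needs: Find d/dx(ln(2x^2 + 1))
Chain rule: d/dx[ln(u)]=u'/u where u=2x^2 + 1
u'=4x

Answer: (4x)/(2x^2 + 1)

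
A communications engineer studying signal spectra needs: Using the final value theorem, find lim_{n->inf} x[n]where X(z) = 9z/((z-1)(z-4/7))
Final value theorem: lim x[n] = lim_{z->1} (z-1) * X(z)
(z-1) * X(z) = 9z/(z-4/7)
As z->1: 9/(1-4/7) = 9/(3/7) = 21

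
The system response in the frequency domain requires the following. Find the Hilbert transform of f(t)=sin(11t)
The Hilbert transform shifts each frequency component by -pi/2.
H{sin(wt)}=-cos(wt)
With w=11: H{sin(11t)}=-cos(11t)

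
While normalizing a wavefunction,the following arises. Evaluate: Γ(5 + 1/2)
Γ(n + 1/2)=(2n)!√π/(4^n·n!)
=3628800√π/(1024·120)=(945/32)·√π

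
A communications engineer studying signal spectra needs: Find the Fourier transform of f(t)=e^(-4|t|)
Using the standard pair: F{e^(-a|t|)}=2a/(a^2 + omega^2)
With a=4: F(omega)=8/(16 + omega^2)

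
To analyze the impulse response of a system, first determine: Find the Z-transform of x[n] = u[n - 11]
Using the time-shift property: Z{u[n-11]}=z^(-11)*z/(z-1)
=z^(-10)/(z-1)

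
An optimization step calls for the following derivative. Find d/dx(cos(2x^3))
Chain rule: d/dx[cos(u)] = -sin(u)·u' where u = 2x^3
u' = 6x^2

Answer: -6x^2·sin(2x^3)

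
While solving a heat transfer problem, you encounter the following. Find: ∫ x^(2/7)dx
Power rule: ∫ x^(2/7) dx = x^(9/7)/(9/7) + C

Answer: (7/9)·x^(9/7) + C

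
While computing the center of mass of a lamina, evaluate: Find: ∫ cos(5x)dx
Using substitution u = 5x: ∫ cos(u) du/5 = sin(u)/5+C

Answer: (1/5)sin(5x)+C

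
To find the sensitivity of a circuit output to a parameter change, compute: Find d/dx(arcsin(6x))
d/dx[arcsin(u)]=u'/√(1-u²), u=6x, u'=6

Answer: 6/√(1 - 36x²)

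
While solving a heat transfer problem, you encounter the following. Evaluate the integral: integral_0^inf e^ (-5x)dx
integral_0^inf e^(-5x) dx = [-1/5*e^(-5x)]_0^inf
= 0 - (-1/5) = 1/5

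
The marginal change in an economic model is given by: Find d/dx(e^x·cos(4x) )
Product rule: (fg)' = f'g+fg'
f = e^x, f' = e^x
g = cos(4x), g' = -4·sin(4x)

Answer: e^x·cos(4x)-4·e^x·sin(4x)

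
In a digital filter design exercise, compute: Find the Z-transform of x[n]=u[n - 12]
Using the time-shift property: Z{u[n-12]}=z^(-12) * z/(z-1)
=z^(-11)/(z-1)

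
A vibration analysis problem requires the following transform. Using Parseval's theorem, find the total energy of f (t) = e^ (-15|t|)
Parseval's theorem: E = integral |f(t)|^2 dt = (1/2pi) integral |F(omega)|^2 domega
E = integral_{-inf}^{inf} e^(-30|t|) dt = 2 * integral_0^inf e^(-30t) dt = 2/(2 * 15) = 1/15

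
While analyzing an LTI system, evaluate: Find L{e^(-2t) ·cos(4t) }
First shifting: L{e^(at)f(t)} = F(s-a)
L{cos(4t)} = s/(s²+16)
Shift: (s+2)/((s+2)²+16)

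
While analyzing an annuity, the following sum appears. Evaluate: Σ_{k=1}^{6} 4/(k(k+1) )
Partial fractions: 4/(k(k + 1))=4/k - 4/(k + 1)
Telescoping sum: 4(1 - 1/7)=4·6/7

Answer: 24/7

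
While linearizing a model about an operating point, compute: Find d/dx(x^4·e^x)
Product rule: (fg)' = f'g + fg'
f = x^4, f' = 4x^3
g = e^x, g' = e^x

Answer: 4x^3·e^x + x^4·e^x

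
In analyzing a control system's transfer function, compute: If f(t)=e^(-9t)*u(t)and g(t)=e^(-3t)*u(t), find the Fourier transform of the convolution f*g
By the convolution theorem: F{f * g}=F(omega) * G(omega)
F(omega)=1/(9+j * omega), G(omega)=1/(3+j * omega)
F{f * g}=1/((9+j * omega)(3+j * omega))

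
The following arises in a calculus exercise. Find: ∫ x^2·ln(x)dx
By parts: u = ln(x), dv = x^2 dx
du = 1/x dx, v = x^3/3
= x^3·ln(x)/3 - ∫ x^2/3 dx
= x^3·ln(x)/3 - x^3/9 + C

Answer: x^3(ln(x)/3 - 1/9) + C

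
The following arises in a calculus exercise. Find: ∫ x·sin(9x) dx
By parts: u=x, dv=sin(9x) dx
du=dx, v=-cos(9x)/9
=-x·cos(9x)/9 + sin(9x)/9² + C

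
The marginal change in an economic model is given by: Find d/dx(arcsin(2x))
d/dx[arcsin(u)]=u'/√(1-u²), u=2x, u'=2

Answer: 2/√(1 - 4x²)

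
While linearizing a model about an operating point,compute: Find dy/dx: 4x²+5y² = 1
Differentiate: 8x+10y·(dy/dx) = 0
dy/dx = -8x/(10y) = -(4/5)·(x/y)

Answer: dy/dx = -(4/5)·(x/y)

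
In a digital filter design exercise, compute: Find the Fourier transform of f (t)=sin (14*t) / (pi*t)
sin(W*t)/(pi*t)=(W/pi)*sinc(W*t/pi) is the impulse response of the ideal low-pass filter with cutoff W (here W=14).
Its Fourier transform is a rectangular function:
F(omega)=1 for |omega| < 14, 0 otherwise

Answer: rect(omega/28) [i.e., 1 for |omega| < 14, 0 otherwise]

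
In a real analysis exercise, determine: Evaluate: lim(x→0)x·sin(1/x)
Squeeze theorem: -|x| ≤ x·sin(1/x) ≤ |x|
Since x → 0 as x → 0, by squeeze theorem the limit is 0

Answer: 0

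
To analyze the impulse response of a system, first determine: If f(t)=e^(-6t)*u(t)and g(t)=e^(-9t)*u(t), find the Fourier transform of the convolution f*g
By the convolution theorem: F{f*g} = F(omega)*G(omega)
F(omega) = 1/(6+j*omega), G(omega) = 1/(9+j*omega)
F{f*g} = 1/((6+j*omega)(9+j*omega))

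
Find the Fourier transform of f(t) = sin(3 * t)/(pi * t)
sin(W*t)/(pi*t) = (W/pi)*sinc(W*t/pi) is the impulse response of the ideal low-pass filter with cutoff W (here W = 3).
Its Fourier transform is a rectangular function:
F(omega) = 1 for |omega| < 3, 0 otherwise

Answer: rect(omega/6) [i.e., 1 for |omega| < 3, 0 otherwise]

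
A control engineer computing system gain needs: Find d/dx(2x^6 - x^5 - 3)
Power rule: d/dx(ax^n) = n·a·x^(n-1)
Term by term: 12·x^5 - 5·x^4

Answer: 12x^5 - 5x^4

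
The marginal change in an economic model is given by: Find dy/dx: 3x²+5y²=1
Differentiate: 6x+10y·(dy/dx) = 0
dy/dx = -6x/(10y) = -(3/5)·(x/y)

Answer: dy/dx = -(3/5)·(x/y)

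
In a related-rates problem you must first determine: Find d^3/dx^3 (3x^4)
Apply power rule 3 times:
d^1: 12x^3
d^2: 36x^2
d^3: 72x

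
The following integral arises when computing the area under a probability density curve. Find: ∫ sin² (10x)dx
Using identity sin²(u) = (1 - cos(2u))/2:
∫ (1 - cos(20x))/2 dx = x/2 - sin(20x)/40 + C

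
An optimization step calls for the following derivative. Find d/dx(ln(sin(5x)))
Chain rule: d/dx[ln(u)]=u'/u where u=sin(5x)
u'=5cos(5x)

Answer: (5cos(5x))/(sin(5x))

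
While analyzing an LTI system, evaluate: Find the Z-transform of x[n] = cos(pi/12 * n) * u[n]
Z{cos(w0*n)*u[n]}=z(z - cos(w0))/(z^2 - 2z*cos(w0) + 1)
With w0=pi/12: X(z)=z(z - cos(pi/12))/(z^2 - 2z*cos(pi/12) + 1)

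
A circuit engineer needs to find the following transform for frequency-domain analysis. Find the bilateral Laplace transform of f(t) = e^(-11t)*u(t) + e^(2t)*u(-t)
For e^(-11t) * u(t): L=1/(s + 11), Re(s) > -11
For e^(2t) * u(-t): L=-1/(s-2), Re(s) < 2
Combined: F(s)=1/(s + 11) - 1/(s-2), -11 < Re(s) < 2

Answer: 1/(s + 11) - 1/(s-2), ROC: -11 < Re(s) < 2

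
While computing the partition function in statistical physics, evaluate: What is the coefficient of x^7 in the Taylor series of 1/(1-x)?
1/(1-x)=Σ x^n for |x|<1
All coefficients are 1

Answer: 1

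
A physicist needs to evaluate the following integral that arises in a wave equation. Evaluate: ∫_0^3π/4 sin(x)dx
Antiderivative: -cos(x)
Evaluate at bounds: [-cos(1·3π/4)/1] - [-cos(1·0)/1]
= (-(-√2/2) + (1))/1 = 1 + √2/2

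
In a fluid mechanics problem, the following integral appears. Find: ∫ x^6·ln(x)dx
By parts: u=ln(x), dv=x^6 dx
du=1/x dx, v=x^7/7
=x^7·ln(x)/7 - ∫ x^6/7 dx
=x^7·ln(x)/7 - x^7/49+C

Answer: x^7(ln(x)/7-1/49)+C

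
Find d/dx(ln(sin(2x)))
Chain rule: d/dx[ln(u)]=u'/u where u=sin(2x)
u'=2cos(2x)

Answer: (2cos(2x))/(sin(2x))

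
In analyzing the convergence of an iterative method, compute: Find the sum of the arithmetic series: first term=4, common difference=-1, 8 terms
Last term: a_n = 4 + (8 - 1)·-1 = -3
Sum = n(a_1 + a_n)/2 = 8(4 + (-3))/2 = 4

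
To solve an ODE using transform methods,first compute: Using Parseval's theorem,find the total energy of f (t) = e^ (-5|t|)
Parseval's theorem: E=integral |f(t)|^2 dt=(1/2pi) integral |F(omega)|^2 domega
E=integral_{-inf}^{inf} e^(-10|t|) dt=2 * integral_0^inf e^(-10t) dt=2/(2 * 5)=1/5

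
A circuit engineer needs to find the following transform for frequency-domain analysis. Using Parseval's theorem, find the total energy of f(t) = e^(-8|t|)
Parseval's theorem: E = integral |f(t)|^2 dt = (1/2pi) integral |F(omega)|^2 domega
E = integral_{-inf}^{inf} e^(-16|t|) dt = 2 * integral_0^inf e^(-16t) dt = 2/(2 * 8) = 1/8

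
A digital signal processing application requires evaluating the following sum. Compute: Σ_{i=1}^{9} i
Using formula: Σ i^1=n(n + 1)/2=9·10/2=45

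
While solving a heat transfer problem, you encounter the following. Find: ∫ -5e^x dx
Since d/dx[e^x]=+ e^x, we get -5e^x + C

Answer: -5e^x + C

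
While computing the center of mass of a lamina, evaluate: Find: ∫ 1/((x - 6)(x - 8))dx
Partial fractions: 1/((x-6)(x-8)) = A/(x-6)+B/(x-8)
A = -1/2, B = 1/2
∫ [-1/2· 1/(x-6)+1/2· 1/(x-8)] dx
= (1/2)[ln|x-8| - ln|x-6|]+C

Answer: (1/2)·ln|(x-8)/(x-6)|+C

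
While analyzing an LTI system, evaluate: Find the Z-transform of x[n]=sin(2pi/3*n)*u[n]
Z{sin(w0*n)*u[n]} = z*sin(w0)/(z^2 - 2z*cos(w0) + 1)
With w0 = 2pi/3: X(z) = z*sin(2pi/3)/(z^2 - 2z*cos(2pi/3) + 1)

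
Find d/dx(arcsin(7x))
d/dx[arcsin(u)]=u'/√(1-u²), u=7x, u'=7

Answer: 7/√(1 - 49x²)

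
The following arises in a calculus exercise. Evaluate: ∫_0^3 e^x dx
Antiderivative: e^x
Evaluate: (e^3 - 1)

Answer: e^3 - 1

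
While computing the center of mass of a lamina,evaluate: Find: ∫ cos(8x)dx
Using substitution u = 8x: ∫ cos(u) du/8 = sin(u)/8 + C

Answer: (1/8)sin(8x) + C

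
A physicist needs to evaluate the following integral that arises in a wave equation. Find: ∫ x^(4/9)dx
Power rule: ∫ x^(4/9) dx = x^(13/9)/(13/9) + C

Answer: (9/13)·x^(13/9) + C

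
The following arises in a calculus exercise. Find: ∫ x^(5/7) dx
Power rule: ∫ x^(5/7) dx = x^(12/7)/(12/7) + C

Answer: (7/12)·x^(12/7) + C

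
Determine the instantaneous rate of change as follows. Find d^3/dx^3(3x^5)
Apply power rule 3 times:
d^1: 15x^4
d^2: 60x^3
d^3: 180x^2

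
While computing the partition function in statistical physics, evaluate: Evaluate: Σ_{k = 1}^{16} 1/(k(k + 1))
Partial fractions: 1/(k(k + 1)) = 1/k - 1/(k + 1)
Telescoping sum: 1(1 - 1/17) = 1·16/17

Answer: 16/17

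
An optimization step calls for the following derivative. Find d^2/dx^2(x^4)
Apply power rule 2 times:
d^1: 4x^3
d^2: 12x^2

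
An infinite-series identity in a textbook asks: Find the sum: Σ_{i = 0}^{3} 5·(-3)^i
Geometric series: S = a(1 - r^n)/(1 - r)
a = 5, r = -3, n = 4
S = 5(1-81)/4 = -100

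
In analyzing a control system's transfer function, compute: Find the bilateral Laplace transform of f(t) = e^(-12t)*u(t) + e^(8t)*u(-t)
For e^(-12t) * u(t): L = 1/(s + 12), Re(s) > -12
For e^(8t) * u(-t): L = -1/(s-8), Re(s) < 8
Combined: F(s) = 1/(s + 12) - 1/(s-8), -12 < Re(s) < 8

Answer: 1/(s + 12) - 1/(s-8), ROC: -12 < Re(s) < 8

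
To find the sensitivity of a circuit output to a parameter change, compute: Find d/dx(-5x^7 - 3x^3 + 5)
Power rule: d/dx(ax^n)=n·a·x^(n-1)
Term by term: -35·x^6-9·x^2

Answer: -35x^6-9x^2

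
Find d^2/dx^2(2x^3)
Apply power rule 2 times:
d^1: 6x^2
d^2: 12x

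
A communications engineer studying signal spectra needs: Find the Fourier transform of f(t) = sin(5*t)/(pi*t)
sin(W * t)/(pi * t)=(W/pi) * sinc(W * t/pi) is the impulse response of the ideal low-pass filter with cutoff W (here W=5).
Its Fourier transform is a rectangular function:
F(omega)=1 for |omega| < 5, 0 otherwise

Answer: rect(omega/10) [i.e., 1 for |omega| < 5, 0 otherwise]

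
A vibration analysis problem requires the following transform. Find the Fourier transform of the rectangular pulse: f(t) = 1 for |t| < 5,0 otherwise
F(omega)=integral from -5 to 5 of e^(-j * omega * t) dt
=2 * sin(5 * omega)/omega=10 * sinc(5 * omega/pi)

Answer: 2 * sin(5 * omega)/omega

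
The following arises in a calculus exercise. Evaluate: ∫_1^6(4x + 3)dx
Step 1: Find antiderivative F(x) = 2x^2 + 3x
Step 2: F(6) - F(1) = 90 - (5) = 85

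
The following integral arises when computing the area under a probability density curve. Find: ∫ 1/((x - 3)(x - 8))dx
Partial fractions: 1/((x-3)(x-8)) = A/(x-3)+B/(x-8)
A = -1/5, B = 1/5
∫ [-1/5· 1/(x-3)+1/5· 1/(x-8)] dx
= (1/5)[ln|x-8| - ln|x-3|]+C

Answer: (1/5)·ln|(x-8)/(x-3)|+C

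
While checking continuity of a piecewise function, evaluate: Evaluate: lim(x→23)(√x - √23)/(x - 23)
Multiply by conjugate (√x+√23)/(√x+√23):
= (x - 23)/((x - 23)(√x+√23)) = 1/(√x+√23)
As x → 23: 1/(2√23)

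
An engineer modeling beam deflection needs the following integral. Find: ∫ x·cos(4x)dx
By parts: u = x, dv = cos(4x) dx
du = dx, v = sin(4x)/4
= x·sin(4x)/4 + cos(4x)/4² + C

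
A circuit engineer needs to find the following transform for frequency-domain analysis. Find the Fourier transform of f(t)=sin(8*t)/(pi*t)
sin(W * t)/(pi * t) = (W/pi) * sinc(W * t/pi) is the impulse response of the ideal low-pass filter with cutoff W (here W = 8).
Its Fourier transform is a rectangular function:
F(omega) = 1 for |omega| < 8, 0 otherwise

Answer: rect(omega/16) [i.e., 1 for |omega| < 8, 0 otherwise]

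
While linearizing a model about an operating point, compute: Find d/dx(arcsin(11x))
d/dx[arcsin(u)] = u'/√(1-u²), u = 11x, u' = 11

Answer: 11/√(1 - 121x²)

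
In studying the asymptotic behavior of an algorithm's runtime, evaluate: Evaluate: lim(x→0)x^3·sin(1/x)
Squeeze theorem: -|x^3| ≤ x^3·sin(1/x) ≤ |x^3|
Since x^3 → 0 as x → 0, by squeeze theorem the limit is 0

Answer: 0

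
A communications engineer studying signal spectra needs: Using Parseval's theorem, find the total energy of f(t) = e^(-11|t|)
Parseval's theorem: E = integral |f(t)|^2 dt = (1/2pi) integral |F(omega)|^2 domega
E = integral_{-inf}^{inf} e^(-22|t|) dt = 2 * integral_0^inf e^(-22t) dt = 2/(2 * 11) = 1/11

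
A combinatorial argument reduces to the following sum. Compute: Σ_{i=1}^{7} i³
Using formula: Σ i^3=[n(n+1)/2]²=[7·8/2]²=784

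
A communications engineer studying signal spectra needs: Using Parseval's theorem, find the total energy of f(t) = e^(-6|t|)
Parseval's theorem: E = integral |f(t)|^2 dt = (1/2pi) integral |F(omega)|^2 domega
E = integral_{-inf}^{inf} e^(-12|t|) dt = 2 * integral_0^inf e^(-12t) dt = 2/(2 * 6) = 1/6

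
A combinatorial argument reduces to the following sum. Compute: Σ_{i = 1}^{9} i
Using formula: Σ i^1=n(n+1)/2=9·10/2=45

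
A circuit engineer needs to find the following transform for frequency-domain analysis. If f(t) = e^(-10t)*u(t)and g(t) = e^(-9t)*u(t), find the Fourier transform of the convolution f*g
By the convolution theorem: F{f*g}=F(omega)*G(omega)
F(omega)=1/(10+j*omega), G(omega)=1/(9+j*omega)
F{f*g}=1/((10+j*omega)(9+j*omega))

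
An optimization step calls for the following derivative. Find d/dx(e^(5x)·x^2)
Product rule: (fg)'=f'g + fg'
f=e^(5x), f'=5·e^(5x)
g=x^2, g'=2x

Answer: 5·e^(5x)·x^2 + 2·e^(5x)·x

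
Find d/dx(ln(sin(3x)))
Chain rule: d/dx[ln(u)] = u'/u where u = sin(3x)
u' = 3cos(3x)

Answer: (3cos(3x))/(sin(3x))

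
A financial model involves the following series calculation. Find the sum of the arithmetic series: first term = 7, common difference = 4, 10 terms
Last term: a_n=7 + (10 - 1)·4=43
Sum=n(a_1 + a_n)/2=10(7 + 43)/2=250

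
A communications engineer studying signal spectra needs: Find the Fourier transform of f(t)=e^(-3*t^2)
The Fourier transform of a Gaussian e^(-a * t^2) is sqrt(pi/a) * e^(-omega^2/(4a)).
With a = 3: F(omega) = sqrt(pi/3) * e^(-omega^2/12)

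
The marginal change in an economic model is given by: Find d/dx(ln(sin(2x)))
Chain rule: d/dx[ln(u)]=u'/u where u=sin(2x)
u'=2cos(2x)

Answer: (2cos(2x))/(sin(2x))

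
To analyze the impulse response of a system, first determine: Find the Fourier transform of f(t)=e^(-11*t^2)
The Fourier transform of a Gaussian e^(-a*t^2) is sqrt(pi/a)*e^(-omega^2/(4a)).
With a=11: F(omega)=sqrt(pi/11)*e^(-omega^2/44)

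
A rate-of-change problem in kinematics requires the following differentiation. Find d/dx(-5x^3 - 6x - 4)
Power rule: d/dx(ax^n)=n·a·x^(n-1)
Term by term: -15·x^2 - 6

Answer: -15x^2 - 6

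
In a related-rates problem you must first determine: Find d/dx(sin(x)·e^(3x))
Product rule: (fg)' = f'g + fg'
f = sin(x), f' = cos(x)
g = e^(3x), g' = 3·e^(3x)

Answer: cos(x)·e^(3x) + 3·sin(x)·e^(3x)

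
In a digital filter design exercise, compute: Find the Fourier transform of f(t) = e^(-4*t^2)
The Fourier transform of a Gaussian e^(-a * t^2) is sqrt(pi/a) * e^(-omega^2/(4a)).
With a=4: F(omega)=sqrt(pi)/2 * e^(-omega^2/16)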